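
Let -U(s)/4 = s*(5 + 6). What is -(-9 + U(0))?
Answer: 9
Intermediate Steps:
U(s) = -44*s (U(s) = -4*s*(5 + 6) = -4*s*11 = -44*s)
-(-9 + U(0)) = -(-9 - 44*0) = -(-9 + 0) = -1*(-9) = 9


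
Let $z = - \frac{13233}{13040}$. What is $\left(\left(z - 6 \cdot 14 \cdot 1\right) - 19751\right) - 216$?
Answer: $- \frac{261478273}{13040} \approx -20052.0$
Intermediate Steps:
$z = - \frac{13233}{13040}$ ($z = \left(-13233\right) \frac{1}{13040} = - \frac{13233}{13040} \approx -1.0148$)
$\left(\left(z - 6 \cdot 14 \cdot 1\right) - 19751\right) - 216 = \left(\left(- \frac{13233}{13040} - 6 \cdot 14 \cdot 1\right) - 19751\right) - 216 = \left(\left(- \frac{13233}{13040} - 84 \cdot 1\right) - 19751\right) - 216 = \left(\left(- \frac{13233}{13040} - 84\right) - 19751\right) - 216 = \left(- \frac{1108593}{13040} - 19751\right) - 216 = - \frac{258661633}{13040} - 216 = - \frac{261478273}{13040}$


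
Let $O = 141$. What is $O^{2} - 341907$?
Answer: $-322026$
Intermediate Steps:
$O^{2} - 341907 = 141^{2} - 341907 = 19881 - 341907 = -322026$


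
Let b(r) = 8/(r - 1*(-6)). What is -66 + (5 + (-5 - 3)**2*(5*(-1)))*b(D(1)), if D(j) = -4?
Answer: -1326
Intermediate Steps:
b(r) = 8/(6 + r) (b(r) = 8/(r + 6) = 8/(6 + r))
-66 + (5 + (-5 - 3)**2*(5*(-1)))*b(D(1)) = -66 + (5 + (-5 - 3)**2*(5*(-1)))*(8/(6 - 4)) = -66 + (5 + (-8)**2*(-5))*(8/2) = -66 + (5 + 64*(-5))*(8*(1/2)) = -66 + (5 - 320)*4 = -66 - 315*4 = -66 - 1260 = -1326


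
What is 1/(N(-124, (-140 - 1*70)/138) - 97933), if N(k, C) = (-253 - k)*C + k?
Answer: -23/2250796 ≈ -1.0219e-5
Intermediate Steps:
N(k, C) = k + C*(-253 - k) (N(k, C) = C*(-253 - k) + k = k + C*(-253 - k))
1/(N(-124, (-140 - 1*70)/138) - 97933) = 1/((-124 - 253*(-140 - 1*70)/138 - 1*(-140 - 1*70)/138*(-124)) - 97933) = 1/((-124 - 253*(-140 - 70)/138 - 1*(-140 - 70)*(1/138)*(-124)) - 97933) = 1/((-124 - (-53130)/138 - 1*(-210*1/138)*(-124)) - 97933) = 1/((-124 - 253*(-35/23) - 1*(-35/23)*(-124)) - 97933) = 1/((-124 + 385 - 4340/23) - 97933) = 1/(1663/23 - 97933) = 1/(-2250796/23) = -23/2250796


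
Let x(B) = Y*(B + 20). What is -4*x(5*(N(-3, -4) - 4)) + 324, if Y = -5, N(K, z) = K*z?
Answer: 1524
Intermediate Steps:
x(B) = -100 - 5*B (x(B) = -5*(B + 20) = -5*(20 + B) = -100 - 5*B)
-4*x(5*(N(-3, -4) - 4)) + 324 = -4*(-100 - 25*(-3*(-4) - 4)) + 324 = -4*(-100 - 25*(12 - 4)) + 324 = -4*(-100 - 25*8) + 324 = -4*(-100 - 5*40) + 324 = -4*(-100 - 200) + 324 = -4*(-300) + 324 = 1200 + 324 = 1524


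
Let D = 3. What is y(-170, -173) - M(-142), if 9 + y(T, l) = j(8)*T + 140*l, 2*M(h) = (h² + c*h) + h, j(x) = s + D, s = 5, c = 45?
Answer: -32405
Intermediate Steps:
j(x) = 8 (j(x) = 5 + 3 = 8)
M(h) = h²/2 + 23*h (M(h) = ((h² + 45*h) + h)/2 = (h² + 46*h)/2 = h²/2 + 23*h)
y(T, l) = -9 + 8*T + 140*l (y(T, l) = -9 + (8*T + 140*l) = -9 + 8*T + 140*l)
y(-170, -173) - M(-142) = (-9 + 8*(-170) + 140*(-173)) - (-142)*(46 - 142)/2 = (-9 - 1360 - 24220) - (-142)*(-96)/2 = -25589 - 1*6816 = -25589 - 6816 = -32405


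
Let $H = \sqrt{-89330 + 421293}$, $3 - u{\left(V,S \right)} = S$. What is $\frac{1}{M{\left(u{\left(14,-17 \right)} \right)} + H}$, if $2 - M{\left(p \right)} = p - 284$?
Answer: $- \frac{266}{261207} + \frac{\sqrt{331963}}{261207} \approx 0.0011874$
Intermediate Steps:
$u{\left(V,S \right)} = 3 - S$
$M{\left(p \right)} = 286 - p$ ($M{\left(p \right)} = 2 - \left(p - 284\right) = 2 - \left(-284 + p\right) = 286 - p$)
$H = \sqrt{331963} \approx 576.16$
$\frac{1}{M{\left(u{\left(14,-17 \right)} \right)} + H} = \frac{1}{\left(286 - \left(3 - -17\right)\right) + \sqrt{331963}} = \frac{1}{\left(286 - \left(3 + 17\right)\right) + \sqrt{331963}} = \frac{1}{\left(286 - 20\right) + \sqrt{331963}} = \frac{1}{266 + \sqrt{331963}}$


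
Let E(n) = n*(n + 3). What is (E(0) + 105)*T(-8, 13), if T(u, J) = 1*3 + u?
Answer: -525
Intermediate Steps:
E(n) = n*(3 + n)
T(u, J) = 3 + u
(E(0) + 105)*T(-8, 13) = (0*(3 + 0) + 105)*(3 - 8) = (0*3 + 105)*(-5) = (0 + 105)*(-5) = 105*(-5) = -525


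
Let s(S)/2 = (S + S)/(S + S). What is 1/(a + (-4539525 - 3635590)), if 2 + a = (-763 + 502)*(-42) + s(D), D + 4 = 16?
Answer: -1/8164153 ≈ -1.2249e-7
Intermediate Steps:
D = 12 (D = -4 + 16 = 12)
s(S) = 2 (s(S) = 2*((S + S)/(S + S)) = 2*((2*S)/((2*S))) = 2*((2*S)*(1/(2*S))) = 2*1 = 2)
a = 10962 (a = -2 + ((-763 + 502)*(-42) + 2) = -2 + (-261*(-42) + 2) = -2 + (10962 + 2) = -2 + 10964 = 10962)
1/(a + (-4539525 - 3635590)) = 1/(10962 + (-4539525 - 3635590)) = 1/(10962 - 8175115) = 1/(-8164153) = -1/8164153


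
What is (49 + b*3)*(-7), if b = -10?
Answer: -133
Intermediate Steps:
(49 + b*3)*(-7) = (49 - 10*3)*(-7) = (49 - 30)*(-7) = 19*(-7) = -133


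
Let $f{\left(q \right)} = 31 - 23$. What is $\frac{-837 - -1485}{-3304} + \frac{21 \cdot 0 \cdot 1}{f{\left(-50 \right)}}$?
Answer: $- \frac{81}{413} \approx -0.19613$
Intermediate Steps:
$f{\left(q \right)} = 8$ ($f{\left(q \right)} = 31 - 23 = 8$)
$\frac{-837 - -1485}{-3304} + \frac{21 \cdot 0 \cdot 1}{f{\left(-50 \right)}} = \frac{-837 - -1485}{-3304} + \frac{21 \cdot 0 \cdot 1}{8} = \left(-837 + 1485\right) \left(- \frac{1}{3304}\right) + 21 \cdot 0 \cdot \frac{1}{8} = 648 \left(- \frac{1}{3304}\right) + 0 \cdot \frac{1}{8} = - \frac{81}{413} + 0 = - \frac{81}{413}$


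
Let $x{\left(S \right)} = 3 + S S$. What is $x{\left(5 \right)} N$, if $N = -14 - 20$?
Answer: $-952$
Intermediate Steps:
$x{\left(S \right)} = 3 + S^{2}$
$N = -34$
$x{\left(5 \right)} N = \left(3 + 5^{2}\right) \left(-34\right) = \left(3 + 25\right) \left(-34\right) = 28 \left(-34\right) = -952$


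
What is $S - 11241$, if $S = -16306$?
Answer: $-27547$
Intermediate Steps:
$S - 11241 = -16306 - 11241 = -27547$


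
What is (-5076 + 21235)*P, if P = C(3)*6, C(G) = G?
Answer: 290862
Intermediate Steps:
P = 18 (P = 3*6 = 18)
(-5076 + 21235)*P = (-5076 + 21235)*18 = 16159*18 = 290862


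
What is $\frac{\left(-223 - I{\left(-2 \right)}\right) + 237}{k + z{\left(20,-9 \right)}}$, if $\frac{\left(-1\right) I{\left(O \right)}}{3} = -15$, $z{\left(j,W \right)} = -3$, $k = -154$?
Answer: $\frac{31}{157} \approx 0.19745$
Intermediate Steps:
$I{\left(O \right)} = 45$ ($I{\left(O \right)} = \left(-3\right) \left(-15\right) = 45$)
$\frac{\left(-223 - I{\left(-2 \right)}\right) + 237}{k + z{\left(20,-9 \right)}} = \frac{\left(-223 - 45\right) + 237}{-154 - 3} = \frac{\left(-223 - 45\right) + 237}{-157} = \left(-268 + 237\right) \left(- \frac{1}{157}\right) = \left(-31\right) \left(- \frac{1}{157}\right) = \frac{31}{157}$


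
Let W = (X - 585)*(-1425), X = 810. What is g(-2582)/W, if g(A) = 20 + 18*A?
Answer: 46456/320625 ≈ 0.14489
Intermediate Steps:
W = -320625 (W = (810 - 585)*(-1425) = 225*(-1425) = -320625)
g(-2582)/W = (20 + 18*(-2582))/(-320625) = (20 - 46476)*(-1/320625) = -46456*(-1/320625) = 46456/320625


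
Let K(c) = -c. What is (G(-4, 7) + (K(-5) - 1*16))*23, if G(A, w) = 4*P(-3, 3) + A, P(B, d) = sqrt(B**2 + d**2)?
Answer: -345 + 276*sqrt(2) ≈ 45.323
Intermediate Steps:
G(A, w) = A + 12*sqrt(2) (G(A, w) = 4*sqrt((-3)**2 + 3**2) + A = 4*sqrt(9 + 9) + A = 4*sqrt(18) + A = 4*(3*sqrt(2)) + A = 12*sqrt(2) + A = A + 12*sqrt(2))
(G(-4, 7) + (K(-5) - 1*16))*23 = ((-4 + 12*sqrt(2)) + (-1*(-5) - 1*16))*23 = ((-4 + 12*sqrt(2)) + (5 - 16))*23 = ((-4 + 12*sqrt(2)) - 11)*23 = (-15 + 12*sqrt(2))*23 = -345 + 276*sqrt(2)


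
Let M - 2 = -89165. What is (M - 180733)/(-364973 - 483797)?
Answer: 134948/424385 ≈ 0.31798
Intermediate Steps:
M = -89163 (M = 2 - 89165 = -89163)
(M - 180733)/(-364973 - 483797) = (-89163 - 180733)/(-364973 - 483797) = -269896/(-848770) = -269896*(-1/848770) = 134948/424385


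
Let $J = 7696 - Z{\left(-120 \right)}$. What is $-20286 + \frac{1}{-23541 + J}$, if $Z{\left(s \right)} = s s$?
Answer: $- \frac{613550071}{30245} \approx -20286.0$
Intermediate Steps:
$Z{\left(s \right)} = s^{2}$
$J = -6704$ ($J = 7696 - \left(-120\right)^{2} = 7696 - 14400 = -6704$)
$-20286 + \frac{1}{-23541 + J} = -20286 + \frac{1}{-23541 - 6704} = -20286 + \frac{1}{-30245} = -20286 - \frac{1}{30245} = - \frac{613550071}{30245}$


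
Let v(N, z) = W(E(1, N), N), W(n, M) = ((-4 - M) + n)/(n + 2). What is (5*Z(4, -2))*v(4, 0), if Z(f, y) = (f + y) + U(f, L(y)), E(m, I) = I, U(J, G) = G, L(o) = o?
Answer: 0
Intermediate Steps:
W(n, M) = (-4 + n - M)/(2 + n)
Z(f, y) = f + 2*y (Z(f, y) = (f + y) + y = f + 2*y)
v(N, z) = -4/(2 + N) (v(N, z) = (-4 + N - N)/(2 + N) = -4/(2 + N))
(5*Z(4, -2))*v(4, 0) = (5*(4 + 2*(-2)))*(-4/(2 + 4)) = (5*(4 - 4))*(-4/6) = (5*0)*(-4*⅙) = 0*(-⅔) = 0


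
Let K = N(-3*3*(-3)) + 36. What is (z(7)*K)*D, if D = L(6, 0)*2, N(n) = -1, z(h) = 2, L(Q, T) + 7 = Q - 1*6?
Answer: -980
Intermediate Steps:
L(Q, T) = -13 + Q (L(Q, T) = -7 + (Q - 1*6) = -7 + (Q - 6) = -7 + (-6 + Q) = -13 + Q)
K = 35 (K = -1 + 36 = 35)
D = -14 (D = (-13 + 6)*2 = -7*2 = -14)
(z(7)*K)*D = (2*35)*(-14) = 70*(-14) = -980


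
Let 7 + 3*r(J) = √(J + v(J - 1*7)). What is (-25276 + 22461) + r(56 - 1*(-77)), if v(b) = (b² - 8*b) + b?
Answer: -8452/3 + √15127/3 ≈ -2776.3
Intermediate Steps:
v(b) = b² - 7*b
r(J) = -7/3 + √(J + (-14 + J)*(-7 + J))/3 (r(J) = -7/3 + √(J + (J - 1*7)*(-7 + (J - 1*7)))/3 = -7/3 + √(J + (J - 7)*(-7 + (J - 7)))/3 = -7/3 + √(J + (-7 + J)*(-7 + (-7 + J)))/3 = -7/3 + √(J + (-7 + J)*(-14 + J))/3 = -7/3 + √(J + (-14 + J)*(-7 + J))/3)
(-25276 + 22461) + r(56 - 1*(-77)) = (-25276 + 22461) + (-7/3 + √((56 - 1*(-77)) + (-14 + (56 - 1*(-77)))*(-7 + (56 - 1*(-77))))/3) = -2815 + (-7/3 + √((56 + 77) + (-14 + (56 + 77))*(-7 + (56 + 77)))/3) = -2815 + (-7/3 + √(133 + (-14 + 133)*(-7 + 133))/3) = -2815 + (-7/3 + √(133 + 119*126)/3) = -2815 + (-7/3 + √(133 + 14994)/3) = -2815 + (-7/3 + √15127/3) = -8452/3 + √15127/3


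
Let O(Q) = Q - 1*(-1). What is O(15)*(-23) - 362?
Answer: -730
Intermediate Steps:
O(Q) = 1 + Q (O(Q) = Q + 1 = 1 + Q)
O(15)*(-23) - 362 = (1 + 15)*(-23) - 362 = 16*(-23) - 362 = -368 - 362 = -730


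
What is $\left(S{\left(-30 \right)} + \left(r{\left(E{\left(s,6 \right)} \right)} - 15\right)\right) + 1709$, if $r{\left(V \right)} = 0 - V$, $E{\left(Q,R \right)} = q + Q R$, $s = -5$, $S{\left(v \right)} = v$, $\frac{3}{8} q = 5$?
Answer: $\frac{5042}{3} \approx 1680.7$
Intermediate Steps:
$q = \frac{40}{3}$ ($q = \frac{8}{3} \cdot 5 = \frac{40}{3} \approx 13.333$)
$E{\left(Q,R \right)} = \frac{40}{3} + Q R$
$r{\left(V \right)} = - V$
$\left(S{\left(-30 \right)} + \left(r{\left(E{\left(s,6 \right)} \right)} - 15\right)\right) + 1709 = \left(-30 - \left(\frac{85}{3} - 30\right)\right) + 1709 = \left(-30 - - \frac{5}{3}\right) + 1709 = \left(-30 + \left(\frac{50}{3} - 15\right)\right) + 1709 = \left(-30 + \frac{5}{3}\right) + 1709 = - \frac{85}{3} + 1709 = \frac{5042}{3}$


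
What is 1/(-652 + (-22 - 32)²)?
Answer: 1/2264 ≈ 0.00044170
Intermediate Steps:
1/(-652 + (-22 - 32)²) = 1/(-652 + (-54)²) = 1/(-652 + 2916) = 1/2264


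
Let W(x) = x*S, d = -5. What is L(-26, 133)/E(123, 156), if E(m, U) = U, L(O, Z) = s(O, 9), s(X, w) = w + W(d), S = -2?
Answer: 19/156 ≈ 0.12179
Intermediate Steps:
W(x) = -2*x (W(x) = x*(-2) = -2*x)
s(X, w) = 10 + w (s(X, w) = w - 2*(-5) = w + 10 = 10 + w)
L(O, Z) = 19 (L(O, Z) = 10 + 9 = 19)
L(-26, 133)/E(123, 156) = 19/156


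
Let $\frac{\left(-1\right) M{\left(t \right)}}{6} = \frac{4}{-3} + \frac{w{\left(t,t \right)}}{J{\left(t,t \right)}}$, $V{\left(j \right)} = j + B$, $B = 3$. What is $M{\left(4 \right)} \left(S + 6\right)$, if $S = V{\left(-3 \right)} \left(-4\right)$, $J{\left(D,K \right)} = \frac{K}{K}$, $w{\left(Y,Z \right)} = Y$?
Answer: $-96$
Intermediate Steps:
$J{\left(D,K \right)} = 1$
$V{\left(j \right)} = 3 + j$ ($V{\left(j \right)} = j + 3 = 3 + j$)
$M{\left(t \right)} = 8 - 6 t$ ($M{\left(t \right)} = - 6 \left(\frac{4}{-3} + \frac{t}{1}\right) = - 6 \left(4 \left(- \frac{1}{3}\right) + t 1\right) = - 6 \left(- \frac{4}{3} + t\right) = 8 - 6 t$)
$S = 0$ ($S = \left(3 - 3\right) \left(-4\right) = 0 \left(-4\right) = 0$)
$M{\left(4 \right)} \left(S + 6\right) = \left(8 - 24\right) \left(0 + 6\right) = \left(8 - 24\right) 6 = \left(-16\right) 6 = -96$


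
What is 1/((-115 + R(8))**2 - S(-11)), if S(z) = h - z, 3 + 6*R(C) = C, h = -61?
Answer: 36/471025 ≈ 7.6429e-5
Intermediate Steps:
R(C) = -1/2 + C/6
S(z) = -61 - z
1/((-115 + R(8))**2 - S(-11)) = 1/((-115 + (-1/2 + (1/6)*8))**2 - (-61 - 1*(-11))) = 1/((-115 + (-1/2 + 4/3))**2 - (-61 + 11)) = 1/((-115 + 5/6)**2 - 1*(-50)) = 1/((-685/6)**2 + 50) = 1/(469225/36 + 50) = 1/(471025/36) = 36/471025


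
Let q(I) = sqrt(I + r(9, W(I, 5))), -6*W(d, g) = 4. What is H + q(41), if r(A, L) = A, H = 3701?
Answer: 3701 + 5*sqrt(2) ≈ 3708.1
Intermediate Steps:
W(d, g) = -2/3 (W(d, g) = -1/6*4 = -2/3)
q(I) = sqrt(9 + I) (q(I) = sqrt(I + 9) = sqrt(9 + I))
H + q(41) = 3701 + sqrt(9 + 41) = 3701 + sqrt(50) = 3701 + 5*sqrt(2)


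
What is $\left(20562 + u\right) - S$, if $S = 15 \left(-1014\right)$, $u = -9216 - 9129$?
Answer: $17427$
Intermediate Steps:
$u = -18345$
$S = -15210$
$\left(20562 + u\right) - S = \left(20562 - 18345\right) - -15210 = 2217 + 15210 = 17427$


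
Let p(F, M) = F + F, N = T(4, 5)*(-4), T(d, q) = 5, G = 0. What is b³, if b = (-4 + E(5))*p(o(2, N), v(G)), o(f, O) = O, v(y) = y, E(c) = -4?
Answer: 32768000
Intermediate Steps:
N = -20 (N = 5*(-4) = -20)
p(F, M) = 2*F
b = 320 (b = (-4 - 4)*(2*(-20)) = -8*(-40) = 320)
b³ = 320³ = 32768000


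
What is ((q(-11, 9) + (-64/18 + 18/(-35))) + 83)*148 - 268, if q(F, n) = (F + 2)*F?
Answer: 8210684/315 ≈ 26066.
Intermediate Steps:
q(F, n) = F*(2 + F) (q(F, n) = (2 + F)*F = F*(2 + F))
((q(-11, 9) + (-64/18 + 18/(-35))) + 83)*148 - 268 = ((-11*(2 - 11) + (-64/18 + 18/(-35))) + 83)*148 - 268 = ((-11*(-9) + (-64*1/18 + 18*(-1/35))) + 83)*148 - 268 = ((99 + (-32/9 - 18/35)) + 83)*148 - 268 = ((99 - 1282/315) + 83)*148 - 268 = (29903/315 + 83)*148 - 268 = (56048/315)*148 - 268 = 8295104/315 - 268 = 8210684/315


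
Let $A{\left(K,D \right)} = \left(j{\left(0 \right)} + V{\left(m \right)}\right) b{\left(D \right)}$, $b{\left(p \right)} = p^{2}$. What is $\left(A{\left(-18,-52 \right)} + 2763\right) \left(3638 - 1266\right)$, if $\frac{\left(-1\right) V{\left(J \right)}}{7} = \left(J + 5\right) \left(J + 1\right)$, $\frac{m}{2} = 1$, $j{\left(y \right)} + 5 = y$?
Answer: $-968357140$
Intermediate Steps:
$j{\left(y \right)} = -5 + y$
$m = 2$ ($m = 2 \cdot 1 = 2$)
$V{\left(J \right)} = - 7 \left(1 + J\right) \left(5 + J\right)$ ($V{\left(J \right)} = - 7 \left(J + 5\right) \left(J + 1\right) = - 7 \left(5 + J\right) \left(1 + J\right) = - 7 \left(1 + J\right) \left(5 + J\right)$)
$A{\left(K,D \right)} = - 152 D^{2}$ ($A{\left(K,D \right)} = \left(\left(-5 + 0\right) - \left(119 + 28\right)\right) D^{2} = \left(-5 - 147\right) D^{2} = - 152 D^{2}$)
$\left(A{\left(-18,-52 \right)} + 2763\right) \left(3638 - 1266\right) = \left(- 152 \left(-52\right)^{2} + 2763\right) \left(3638 - 1266\right) = \left(\left(-152\right) 2704 + 2763\right) 2372 = \left(-411008 + 2763\right) 2372 = \left(-408245\right) 2372 = -968357140$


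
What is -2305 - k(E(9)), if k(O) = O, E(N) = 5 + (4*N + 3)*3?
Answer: -2427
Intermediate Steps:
E(N) = 14 + 12*N (E(N) = 5 + (3 + 4*N)*3 = 5 + (9 + 12*N) = 14 + 12*N)
-2305 - k(E(9)) = -2305 - (14 + 12*9) = -2305 - (14 + 108) = -2305 - 1*122 = -2305 - 122 = -2427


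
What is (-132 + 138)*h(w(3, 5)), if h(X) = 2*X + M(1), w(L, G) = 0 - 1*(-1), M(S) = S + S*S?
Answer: 24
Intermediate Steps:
M(S) = S + S**2
w(L, G) = 1 (w(L, G) = 0 + 1 = 1)
h(X) = 2 + 2*X (h(X) = 2*X + 1*(1 + 1) = 2*X + 1*2 = 2*X + 2 = 2 + 2*X)
(-132 + 138)*h(w(3, 5)) = (-132 + 138)*(2 + 2*1) = 6*(2 + 2) = 6*4 = 24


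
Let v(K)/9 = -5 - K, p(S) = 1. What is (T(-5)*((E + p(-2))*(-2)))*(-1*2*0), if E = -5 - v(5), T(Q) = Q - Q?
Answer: 0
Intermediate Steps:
v(K) = -45 - 9*K (v(K) = 9*(-5 - K) = -45 - 9*K)
T(Q) = 0
E = 85 (E = -5 - (-45 - 9*5) = -5 - (-45 - 45) = -5 - 1*(-90) = -5 + 90 = 85)
(T(-5)*((E + p(-2))*(-2)))*(-1*2*0) = (0*((85 + 1)*(-2)))*(-1*2*0) = (0*(86*(-2)))*(-2*0) = (0*(-172))*0 = 0*0 = 0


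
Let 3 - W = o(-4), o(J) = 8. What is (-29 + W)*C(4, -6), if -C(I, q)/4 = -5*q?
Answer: 4080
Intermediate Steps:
C(I, q) = 20*q (C(I, q) = -(-20)*q = 20*q)
W = -5 (W = 3 - 1*8 = 3 - 8 = -5)
(-29 + W)*C(4, -6) = (-29 - 5)*(20*(-6)) = -34*(-120) = 4080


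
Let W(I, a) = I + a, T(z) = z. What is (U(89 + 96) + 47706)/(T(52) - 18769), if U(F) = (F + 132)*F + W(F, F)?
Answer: -106721/18717 ≈ -5.7018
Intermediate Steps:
U(F) = 2*F + F*(132 + F) (U(F) = (F + 132)*F + (F + F) = (132 + F)*F + 2*F = F*(132 + F) + 2*F = 2*F + F*(132 + F))
(U(89 + 96) + 47706)/(T(52) - 18769) = ((89 + 96)*(134 + (89 + 96)) + 47706)/(52 - 18769) = (185*(134 + 185) + 47706)/(-18717) = (185*319 + 47706)*(-1/18717) = (59015 + 47706)*(-1/18717) = 106721*(-1/18717) = -106721/18717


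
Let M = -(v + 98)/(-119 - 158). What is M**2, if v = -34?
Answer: 4096/76729 ≈ 0.053383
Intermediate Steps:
M = 64/277 (M = -(-34 + 98)/(-119 - 158) = -64/(-277) = -64*(-1)/277 = -1*(-64/277) = 64/277 ≈ 0.23105)
M**2 = (64/277)**2 = 4096/76729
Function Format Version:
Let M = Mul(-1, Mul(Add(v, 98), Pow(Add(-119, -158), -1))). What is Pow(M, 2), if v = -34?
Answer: Rational(4096, 76729) ≈ 0.053383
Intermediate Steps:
M = Rational(64, 277) (M = Mul(-1, Mul(Add(-34, 98), Pow(Add(-119, -158), -1))) = Mul(-1, Mul(64, Pow(-277, -1))) = Mul(-1, Mul(64, Rational(-1, 277))) = Mul(-1, Rational(-64, 277)) = Rational(64, 277) ≈ 0.23105)
Pow(M, 2) = Pow(Rational(64, 277), 2) = Rational(4096, 76729)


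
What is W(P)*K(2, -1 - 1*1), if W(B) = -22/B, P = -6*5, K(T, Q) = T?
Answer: 22/15 ≈ 1.4667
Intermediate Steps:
P = -30
W(P)*K(2, -1 - 1*1) = -22/(-30)*2 = -22*(-1/30)*2 = (11/15)*2 = 22/15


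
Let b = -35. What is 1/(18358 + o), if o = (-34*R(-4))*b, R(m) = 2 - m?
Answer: 1/25498 ≈ 3.9219e-5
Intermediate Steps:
o = 7140 (o = -34*(2 - 1*(-4))*(-35) = -34*(2 + 4)*(-35) = -34*6*(-35) = -204*(-35) = 7140)
1/(18358 + o) = 1/(18358 + 7140) = 1/25498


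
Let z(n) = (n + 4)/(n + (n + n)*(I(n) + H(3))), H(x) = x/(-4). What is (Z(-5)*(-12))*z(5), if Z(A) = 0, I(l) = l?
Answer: 0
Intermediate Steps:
H(x) = -x/4 (H(x) = x*(-¼) = -x/4)
z(n) = (4 + n)/(n + 2*n*(-¾ + n)) (z(n) = (n + 4)/(n + (n + n)*(n - ¼*3)) = (4 + n)/(n + (2*n)*(n - ¾)) = (4 + n)/(n + (2*n)*(-¾ + n)) = (4 + n)/(n + 2*n*(-¾ + n)))
(Z(-5)*(-12))*z(5) = (0*(-12))*(2*(4 + 5)/(5*(-1 + 4*5))) = 0*(2*(⅕)*9/(-1 + 20)) = 0*(2*(⅕)*9/19) = 0*(2*(⅕)*(1/19)*9) = 0*(18/95) = 0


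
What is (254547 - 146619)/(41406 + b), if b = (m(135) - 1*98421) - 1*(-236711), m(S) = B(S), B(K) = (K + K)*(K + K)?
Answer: 26982/63149 ≈ 0.42728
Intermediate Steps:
B(K) = 4*K**2 (B(K) = (2*K)*(2*K) = 4*K**2)
m(S) = 4*S**2
b = 211190 (b = (4*135**2 - 1*98421) - 1*(-236711) = (4*18225 - 98421) + 236711 = (72900 - 98421) + 236711 = -25521 + 236711 = 211190)
(254547 - 146619)/(41406 + b) = (254547 - 146619)/(41406 + 211190) = 107928/252596 = 107928*(1/252596) = 26982/63149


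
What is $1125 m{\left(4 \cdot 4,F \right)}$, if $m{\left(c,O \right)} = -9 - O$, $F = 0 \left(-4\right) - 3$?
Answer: $-6750$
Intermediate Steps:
$F = -3$ ($F = 0 - 3 = -3$)
$1125 m{\left(4 \cdot 4,F \right)} = 1125 \left(-9 - -3\right) = 1125 \left(-9 + 3\right) = 1125 \left(-6\right) = -6750$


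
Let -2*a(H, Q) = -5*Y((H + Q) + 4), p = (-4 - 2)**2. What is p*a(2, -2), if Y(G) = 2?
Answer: 180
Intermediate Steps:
p = 36 (p = (-6)**2 = 36)
a(H, Q) = 5 (a(H, Q) = -(-5)*2/2 = -1/2*(-10) = 5)
p*a(2, -2) = 36*5 = 180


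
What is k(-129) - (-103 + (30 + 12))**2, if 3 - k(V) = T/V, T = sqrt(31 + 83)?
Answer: -3718 + sqrt(114)/129 ≈ -3717.9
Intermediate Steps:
T = sqrt(114) ≈ 10.677
k(V) = 3 - sqrt(114)/V
k(-129) - (-103 + (30 + 12))**2 = (3 - 1*sqrt(114)/(-129)) - (-103 + (30 + 12))**2 = (3 - 1*sqrt(114)*(-1/129)) - (-103 + 42)**2 = (3 + sqrt(114)/129) - 1*(-61)**2 = (3 + sqrt(114)/129) - 1*3721 = (3 + sqrt(114)/129) - 3721 = -3718 + sqrt(114)/129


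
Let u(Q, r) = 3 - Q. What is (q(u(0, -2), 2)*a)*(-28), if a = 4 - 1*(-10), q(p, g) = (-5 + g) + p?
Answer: 0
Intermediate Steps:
q(p, g) = -5 + g + p
a = 14 (a = 4 + 10 = 14)
(q(u(0, -2), 2)*a)*(-28) = ((-5 + 2 + (3 - 1*0))*14)*(-28) = ((-5 + 2 + (3 + 0))*14)*(-28) = ((-5 + 2 + 3)*14)*(-28) = (0*14)*(-28) = 0*(-28) = 0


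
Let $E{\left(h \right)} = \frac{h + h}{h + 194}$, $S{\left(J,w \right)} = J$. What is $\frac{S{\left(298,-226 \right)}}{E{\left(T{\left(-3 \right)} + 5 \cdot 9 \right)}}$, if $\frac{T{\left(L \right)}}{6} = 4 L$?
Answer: $- \frac{24883}{27} \approx -921.59$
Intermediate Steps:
$T{\left(L \right)} = 24 L$ ($T{\left(L \right)} = 6 \cdot 4 L = 24 L$)
$E{\left(h \right)} = \frac{2 h}{194 + h}$
$\frac{S{\left(298,-226 \right)}}{E{\left(T{\left(-3 \right)} + 5 \cdot 9 \right)}} = \frac{298}{2 \left(24 \left(-3\right) + 5 \cdot 9\right) \frac{1}{194 + \left(24 \left(-3\right) + 5 \cdot 9\right)}} = \frac{298}{2 \left(-72 + 45\right) \frac{1}{194 + \left(-72 + 45\right)}} = \frac{298}{2 \left(-27\right) \frac{1}{194 - 27}} = \frac{298}{2 \left(-27\right) \frac{1}{167}} = \frac{298}{- \frac{54}{167}} = 298 \left(- \frac{167}{54}\right) = - \frac{24883}{27}$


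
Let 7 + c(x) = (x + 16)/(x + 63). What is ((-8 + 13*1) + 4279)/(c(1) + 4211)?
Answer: 4352/4271 ≈ 1.0190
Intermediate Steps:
c(x) = -7 + (16 + x)/(63 + x) (c(x) = -7 + (x + 16)/(x + 63) = -7 + (16 + x)/(63 + x))
((-8 + 13*1) + 4279)/(c(1) + 4211) = ((-8 + 13*1) + 4279)/((-425 - 6*1)/(63 + 1) + 4211) = ((-8 + 13) + 4279)/((-425 - 6)/64 + 4211) = (5 + 4279)/((1/64)*(-431) + 4211) = 4284/(-431/64 + 4211) = 4284/(269073/64) = 4284*(64/269073) = 4352/4271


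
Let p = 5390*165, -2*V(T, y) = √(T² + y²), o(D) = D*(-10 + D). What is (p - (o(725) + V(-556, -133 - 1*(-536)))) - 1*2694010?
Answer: -2323035 + √471545/2 ≈ -2.3227e+6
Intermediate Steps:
V(T, y) = -√(T² + y²)/2
p = 889350
(p - (o(725) + V(-556, -133 - 1*(-536)))) - 1*2694010 = (889350 - (725*(-10 + 725) - √((-556)² + (-133 - 1*(-536))²)/2)) - 1*2694010 = (889350 - (725*715 - √(309136 + (-133 + 536)²)/2)) - 2694010 = (889350 - (518375 - √(309136 + 403²)/2)) - 2694010 = (889350 - (518375 - √(309136 + 162409)/2)) - 2694010 = (889350 - (518375 - √471545/2)) - 2694010 = (889350 + (-518375 + √471545/2)) - 2694010 = (370975 + √471545/2) - 2694010 = -2323035 + √471545/2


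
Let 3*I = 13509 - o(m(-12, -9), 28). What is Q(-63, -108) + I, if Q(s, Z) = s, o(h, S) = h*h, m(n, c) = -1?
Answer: 13319/3 ≈ 4439.7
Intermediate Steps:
o(h, S) = h²
I = 13508/3 (I = (13509 - 1*(-1)²)/3 = (13509 - 1*1)/3 = (13509 - 1)/3 = (⅓)*13508 = 13508/3 ≈ 4502.7)
Q(-63, -108) + I = -63 + 13508/3 = 13319/3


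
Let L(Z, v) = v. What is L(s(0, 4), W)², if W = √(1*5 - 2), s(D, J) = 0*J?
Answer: 3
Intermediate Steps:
s(D, J) = 0
W = √3 (W = √(5 - 2) = √3 ≈ 1.7320)
L(s(0, 4), W)² = (√3)² = 3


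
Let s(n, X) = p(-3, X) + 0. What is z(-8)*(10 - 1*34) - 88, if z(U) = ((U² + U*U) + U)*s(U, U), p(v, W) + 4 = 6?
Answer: -5848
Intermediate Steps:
p(v, W) = 2 (p(v, W) = -4 + 6 = 2)
s(n, X) = 2 (s(n, X) = 2 + 0 = 2)
z(U) = 2*U + 4*U² (z(U) = ((U² + U*U) + U)*2 = ((U² + U²) + U)*2 = (2*U² + U)*2 = (U + 2*U²)*2 = 2*U + 4*U²)
z(-8)*(10 - 1*34) - 88 = (2*(-8)*(1 + 2*(-8)))*(10 - 1*34) - 88 = (2*(-8)*(1 - 16))*(10 - 34) - 88 = (2*(-8)*(-15))*(-24) - 88 = 240*(-24) - 88 = -5760 - 88 = -5848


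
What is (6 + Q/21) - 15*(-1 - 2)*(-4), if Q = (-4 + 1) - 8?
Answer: -3665/21 ≈ -174.52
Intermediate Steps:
Q = -11 (Q = -3 - 8 = -11)
(6 + Q/21) - 15*(-1 - 2)*(-4) = (6 - 11/21) - 15*(-1 - 2)*(-4) = (6 - 11*1/21) - (-45)*(-4) = (6 - 11/21) - 15*12 = 115/21 - 180 = -3665/21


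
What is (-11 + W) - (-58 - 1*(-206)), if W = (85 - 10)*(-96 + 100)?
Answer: 141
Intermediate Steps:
W = 300 (W = 75*4 = 300)
(-11 + W) - (-58 - 1*(-206)) = (-11 + 300) - (-58 - 1*(-206)) = 289 - (-58 + 206) = 289 - 1*148 = 289 - 148 = 141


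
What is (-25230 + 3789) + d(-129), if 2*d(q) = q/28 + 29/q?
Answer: -154907237/7224 ≈ -21443.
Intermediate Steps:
d(q) = q/56 + 29/(2*q) (d(q) = (q/28 + 29/q)/2 = (29/q + q/28)/2 = q/56 + 29/(2*q))
(-25230 + 3789) + d(-129) = (-25230 + 3789) + (1/56)*(812 + (-129)**2)/(-129) = -21441 + (1/56)*(-1/129)*(812 + 16641) = -21441 + (1/56)*(-1/129)*17453 = -21441 - 17453/7224 = -154907237/7224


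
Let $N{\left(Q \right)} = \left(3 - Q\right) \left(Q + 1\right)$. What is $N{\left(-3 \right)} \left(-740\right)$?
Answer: $8880$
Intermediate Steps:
$N{\left(Q \right)} = \left(1 + Q\right) \left(3 - Q\right)$ ($N{\left(Q \right)} = \left(3 - Q\right) \left(1 + Q\right) = \left(1 + Q\right) \left(3 - Q\right)$)
$N{\left(-3 \right)} \left(-740\right) = \left(3 - \left(-3\right)^{2} + 2 \left(-3\right)\right) \left(-740\right) = \left(3 - 9 - 6\right) \left(-740\right) = \left(-12\right) \left(-740\right) = 8880$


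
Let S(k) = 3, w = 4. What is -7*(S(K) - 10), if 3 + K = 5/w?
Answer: 49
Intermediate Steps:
K = -7/4 (K = -3 + 5/4 = -7/4 ≈ -1.7500)
-7*(S(K) - 10) = -7*(3 - 10) = -7*(-7) = 49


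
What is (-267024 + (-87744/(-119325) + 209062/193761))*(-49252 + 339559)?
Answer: -199140757652163172118/2568947925 ≈ -7.7518e+10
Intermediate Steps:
(-267024 + (-87744/(-119325) + 209062/193761))*(-49252 + 339559) = (-267024 + (-87744*(-1/119325) + 209062*(1/193761)))*290307 = (-267024 + (29248/39775 + 209062/193761))*290307 = (-267024 + 13982562778/7706843775)*290307 = -2057898269612822/7706843775*290307 = -199140757652163172118/2568947925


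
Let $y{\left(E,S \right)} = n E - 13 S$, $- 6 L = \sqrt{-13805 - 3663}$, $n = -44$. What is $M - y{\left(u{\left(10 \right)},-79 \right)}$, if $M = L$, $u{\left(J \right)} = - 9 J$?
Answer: $-4987 - \frac{i \sqrt{4367}}{3} \approx -4987.0 - 22.028 i$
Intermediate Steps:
$L = - \frac{i \sqrt{4367}}{3}$ ($L = - \frac{\sqrt{-13805 - 3663}}{6} = - \frac{\sqrt{-17468}}{6} = - \frac{2 i \sqrt{4367}}{6} = - \frac{i \sqrt{4367}}{3} \approx - 22.028 i$)
$y{\left(E,S \right)} = - 44 E - 13 S$
$M = - \frac{i \sqrt{4367}}{3} \approx - 22.028 i$
$M - y{\left(u{\left(10 \right)},-79 \right)} = - \frac{i \sqrt{4367}}{3} - \left(- 44 \left(\left(-9\right) 10\right) - -1027\right) = - \frac{i \sqrt{4367}}{3} - \left(\left(-44\right) \left(-90\right) + 1027\right) = - \frac{i \sqrt{4367}}{3} - \left(3960 + 1027\right) = - \frac{i \sqrt{4367}}{3} - 4987 = -4987 - \frac{i \sqrt{4367}}{3}$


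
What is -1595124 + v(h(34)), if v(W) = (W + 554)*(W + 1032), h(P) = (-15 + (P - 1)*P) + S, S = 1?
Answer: 1961556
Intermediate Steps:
h(P) = -14 + P*(-1 + P) (h(P) = (-15 + (P - 1)*P) + 1 = (-15 + (-1 + P)*P) + 1 = (-15 + P*(-1 + P)) + 1 = -14 + P*(-1 + P))
v(W) = (554 + W)*(1032 + W)
-1595124 + v(h(34)) = -1595124 + (571728 + (-14 + 34² - 1*34)² + 1586*(-14 + 34² - 1*34)) = -1595124 + (571728 + (-14 + 1156 - 34)² + 1586*(-14 + 1156 - 34)) = -1595124 + (571728 + 1108² + 1586*1108) = -1595124 + (571728 + 1227664 + 1757288) = -1595124 + 3556680 = 1961556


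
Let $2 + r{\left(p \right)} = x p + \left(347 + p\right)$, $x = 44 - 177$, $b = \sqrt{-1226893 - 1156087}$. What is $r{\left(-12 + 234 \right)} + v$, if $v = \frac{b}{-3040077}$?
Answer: $-28959 - \frac{2 i \sqrt{595745}}{3040077} \approx -28959.0 - 0.00050778 i$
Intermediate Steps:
$b = 2 i \sqrt{595745}$ ($b = \sqrt{-2382980} = 2 i \sqrt{595745} \approx 1543.7 i$)
$x = -133$ ($x = 44 - 177 = -133$)
$r{\left(p \right)} = 345 - 132 p$ ($r{\left(p \right)} = -2 - \left(-347 + 132 p\right) = 345 - 132 p$)
$v = - \frac{2 i \sqrt{595745}}{3040077}$ ($v = \frac{2 i \sqrt{595745}}{-3040077} = 2 i \sqrt{595745} \left(- \frac{1}{3040077}\right) = - \frac{2 i \sqrt{595745}}{3040077} \approx - 0.00050778 i$)
$r{\left(-12 + 234 \right)} + v = \left(345 - 132 \left(-12 + 234\right)\right) - \frac{2 i \sqrt{595745}}{3040077} = \left(345 - 29304\right) - \frac{2 i \sqrt{595745}}{3040077} = -28959 - \frac{2 i \sqrt{595745}}{3040077}$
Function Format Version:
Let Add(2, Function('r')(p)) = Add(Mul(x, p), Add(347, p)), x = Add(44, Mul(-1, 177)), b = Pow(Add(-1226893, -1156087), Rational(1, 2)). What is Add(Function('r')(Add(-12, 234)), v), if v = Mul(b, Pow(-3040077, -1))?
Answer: Add(-28959, Mul(Rational(-2, 3040077), I, Pow(595745, Rational(1, 2)))) ≈ Add(-28959., Mul(-0.00050778, I))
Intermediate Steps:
b = Mul(2, I, Pow(595745, Rational(1, 2))) (b = Pow(-2382980, Rational(1, 2)) = Mul(2, I, Pow(595745, Rational(1, 2))) ≈ Mul(1543.7, I))
x = -133 (x = Add(44, -177) = -133)
Function('r')(p) = Add(345, Mul(-132, p)) (Function('r')(p) = Add(-2, Add(Mul(-133, p), Add(347, p))) = Add(-2, Add(347, Mul(-132, p))) = Add(345, Mul(-132, p)))
v = Mul(Rational(-2, 3040077), I, Pow(595745, Rational(1, 2))) (v = Mul(Mul(2, I, Pow(595745, Rational(1, 2))), Pow(-3040077, -1)) = Mul(Mul(2, I, Pow(595745, Rational(1, 2))), Rational(-1, 3040077)) = Mul(Rational(-2, 3040077), I, Pow(595745, Rational(1, 2))) ≈ Mul(-0.00050778, I))
Add(Function('r')(Add(-12, 234)), v) = Add(Add(345, Mul(-132, Add(-12, 234))), Mul(Rational(-2, 3040077), I, Pow(595745, Rational(1, 2)))) = Add(Add(345, Mul(-132, 222)), Mul(Rational(-2, 3040077), I, Pow(595745, Rational(1, 2)))) = Add(Add(345, -29304), Mul(Rational(-2, 3040077), I, Pow(595745, Rational(1, 2)))) = Add(-28959, Mul(Rational(-2, 3040077), I, Pow(595745, Rational(1, 2))))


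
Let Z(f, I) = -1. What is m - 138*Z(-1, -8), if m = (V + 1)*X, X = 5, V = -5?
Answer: 118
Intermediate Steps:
m = -20 (m = (-5 + 1)*5 = -4*5 = -20)
m - 138*Z(-1, -8) = -20 - 138*(-1) = -20 + 138 = 118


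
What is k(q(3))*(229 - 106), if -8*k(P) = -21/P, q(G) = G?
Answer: 861/8 ≈ 107.63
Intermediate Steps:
k(P) = 21/(8*P) (k(P) = -(-21)/(8*P) = 21/(8*P))
k(q(3))*(229 - 106) = ((21/8)/3)*(229 - 106) = ((21/8)*(⅓))*123 = (7/8)*123 = 861/8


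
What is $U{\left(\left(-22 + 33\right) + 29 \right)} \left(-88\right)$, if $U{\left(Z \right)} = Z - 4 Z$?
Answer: $10560$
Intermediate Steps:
$U{\left(Z \right)} = - 3 Z$
$U{\left(\left(-22 + 33\right) + 29 \right)} \left(-88\right) = - 3 \left(\left(-22 + 33\right) + 29\right) \left(-88\right) = - 3 \left(11 + 29\right) \left(-88\right) = \left(-3\right) 40 \left(-88\right) = \left(-120\right) \left(-88\right) = 10560$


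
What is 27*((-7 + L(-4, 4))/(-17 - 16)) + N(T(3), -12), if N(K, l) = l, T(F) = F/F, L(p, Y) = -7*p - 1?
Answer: -312/11 ≈ -28.364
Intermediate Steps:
L(p, Y) = -1 - 7*p
T(F) = 1
27*((-7 + L(-4, 4))/(-17 - 16)) + N(T(3), -12) = 27*((-7 + (-1 - 7*(-4)))/(-17 - 16)) - 12 = 27*((-7 + (-1 + 28))/(-33)) - 12 = 27*((-7 + 27)*(-1/33)) - 12 = 27*(20*(-1/33)) - 12 = 27*(-20/33) - 12 = -180/11 - 12 = -312/11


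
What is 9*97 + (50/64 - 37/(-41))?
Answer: 1147585/1312 ≈ 874.68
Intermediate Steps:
9*97 + (50/64 - 37/(-41)) = 873 + (50*(1/64) - 37*(-1/41)) = 873 + (25/32 + 37/41) = 873 + 2209/1312 = 1147585/1312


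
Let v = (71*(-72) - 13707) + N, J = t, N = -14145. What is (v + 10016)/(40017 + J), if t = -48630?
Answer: 22948/8613 ≈ 2.6643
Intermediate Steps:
J = -48630
v = -32964 (v = (71*(-72) - 13707) - 14145 = (-5112 - 13707) - 14145 = -18819 - 14145 = -32964)
(v + 10016)/(40017 + J) = (-32964 + 10016)/(40017 - 48630) = -22948/(-8613) = -22948*(-1/8613) = 22948/8613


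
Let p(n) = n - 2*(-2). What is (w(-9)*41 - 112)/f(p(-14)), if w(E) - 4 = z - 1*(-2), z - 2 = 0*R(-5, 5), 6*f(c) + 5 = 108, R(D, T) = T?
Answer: 1296/103 ≈ 12.583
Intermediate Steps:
p(n) = 4 + n (p(n) = n + 4 = 4 + n)
f(c) = 103/6 (f(c) = -⅚ + (⅙)*108 = -⅚ + 18 = 103/6)
z = 2 (z = 2 + 0*5 = 2 + 0 = 2)
w(E) = 8 (w(E) = 4 + (2 - 1*(-2)) = 4 + (2 + 2) = 4 + 4 = 8)
(w(-9)*41 - 112)/f(p(-14)) = (8*41 - 112)/(103/6) = (328 - 112)*(6/103) = 216*(6/103) = 1296/103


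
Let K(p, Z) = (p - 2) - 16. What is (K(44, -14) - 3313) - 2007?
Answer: -5294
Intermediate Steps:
K(p, Z) = -18 + p (K(p, Z) = (-2 + p) - 16 = -18 + p)
(K(44, -14) - 3313) - 2007 = ((-18 + 44) - 3313) - 2007 = (26 - 3313) - 2007 = -3287 - 2007 = -5294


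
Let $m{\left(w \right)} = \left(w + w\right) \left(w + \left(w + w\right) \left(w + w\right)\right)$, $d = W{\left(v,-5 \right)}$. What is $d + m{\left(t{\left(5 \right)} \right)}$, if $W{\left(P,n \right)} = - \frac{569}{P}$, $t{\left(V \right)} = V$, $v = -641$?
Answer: $\frac{673619}{641} \approx 1050.9$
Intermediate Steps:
$d = \frac{569}{641}$ ($d = - \frac{569}{-641} = \left(-569\right) \left(- \frac{1}{641}\right) = \frac{569}{641} \approx 0.88768$)
$m{\left(w \right)} = 2 w \left(w + 4 w^{2}\right)$ ($m{\left(w \right)} = 2 w \left(w + 2 w 2 w\right) = 2 w \left(w + 4 w^{2}\right)$)
$d + m{\left(t{\left(5 \right)} \right)} = \frac{569}{641} + 5^{2} \left(2 + 8 \cdot 5\right) = \frac{569}{641} + 25 \left(2 + 40\right) = \frac{569}{641} + 25 \cdot 42 = \frac{569}{641} + 1050 = \frac{673619}{641}$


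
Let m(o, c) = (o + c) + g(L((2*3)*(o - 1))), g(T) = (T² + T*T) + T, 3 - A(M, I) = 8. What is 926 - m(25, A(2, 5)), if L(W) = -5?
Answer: 861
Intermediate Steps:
A(M, I) = -5 (A(M, I) = 3 - 1*8 = 3 - 8 = -5)
g(T) = T + 2*T² (g(T) = (T² + T²) + T = 2*T² + T = T + 2*T²)
m(o, c) = 45 + c + o (m(o, c) = (o + c) - 5*(1 + 2*(-5)) = (c + o) - 5*(1 - 10) = (c + o) - 5*(-9) = (c + o) + 45 = 45 + c + o)
926 - m(25, A(2, 5)) = 926 - (45 - 5 + 25) = 926 - 1*65 = 926 - 65 = 861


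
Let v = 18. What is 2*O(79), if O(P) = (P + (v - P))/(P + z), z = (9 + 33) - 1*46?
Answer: 12/25 ≈ 0.48000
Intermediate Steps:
z = -4 (z = 42 - 46 = -4)
O(P) = 18/(-4 + P) (O(P) = (P + (18 - P))/(P - 4) = 18/(-4 + P))
2*O(79) = 2*(18/(-4 + 79)) = 2*(18/75) = 2*(18*(1/75)) = 2*(6/25) = 12/25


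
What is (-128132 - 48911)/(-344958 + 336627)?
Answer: 177043/8331 ≈ 21.251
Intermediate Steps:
(-128132 - 48911)/(-344958 + 336627) = -177043/(-8331) = -177043*(-1/8331) = 177043/8331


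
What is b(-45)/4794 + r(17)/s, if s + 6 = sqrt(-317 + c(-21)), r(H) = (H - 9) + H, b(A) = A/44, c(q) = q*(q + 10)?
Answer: -5274315/4289032 - 25*I*sqrt(86)/122 ≈ -1.2297 - 1.9003*I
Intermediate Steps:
c(q) = q*(10 + q)
b(A) = A/44 (b(A) = A*(1/44) = A/44)
r(H) = -9 + 2*H (r(H) = (-9 + H) + H = -9 + 2*H)
s = -6 + I*sqrt(86) (s = -6 + sqrt(-317 - 21*(10 - 21)) = -6 + sqrt(-317 - 21*(-11)) = -6 + sqrt(-317 + 231) = -6 + sqrt(-86) = -6 + I*sqrt(86) ≈ -6.0 + 9.2736*I)
b(-45)/4794 + r(17)/s = ((1/44)*(-45))/4794 + (-9 + 2*17)/(-6 + I*sqrt(86)) = -45/44*1/4794 + (-9 + 34)/(-6 + I*sqrt(86)) = -15/70312 + 25/(-6 + I*sqrt(86))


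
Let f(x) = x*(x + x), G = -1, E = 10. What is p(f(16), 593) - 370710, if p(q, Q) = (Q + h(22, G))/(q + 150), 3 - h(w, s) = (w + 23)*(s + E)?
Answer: -245409829/662 ≈ -3.7071e+5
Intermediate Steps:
h(w, s) = 3 - (10 + s)*(23 + w) (h(w, s) = 3 - (w + 23)*(s + 10) = 3 - (23 + w)*(10 + s) = 3 - (10 + s)*(23 + w))
f(x) = 2*x² (f(x) = x*(2*x) = 2*x²)
p(q, Q) = (-402 + Q)/(150 + q) (p(q, Q) = (Q + (-227 - 23*(-1) - 10*22 - 1*(-1)*22))/(q + 150) = (Q + (-227 + 23 - 220 + 22))/(150 + q) = (Q - 402)/(150 + q) = (-402 + Q)/(150 + q))
p(f(16), 593) - 370710 = (-402 + 593)/(150 + 2*16²) - 370710 = 191/(150 + 2*256) - 370710 = 191/(150 + 512) - 370710 = 191/662 - 370710 = -245409829/662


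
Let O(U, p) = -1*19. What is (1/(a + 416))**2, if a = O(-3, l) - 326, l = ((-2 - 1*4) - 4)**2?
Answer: 1/5041 ≈ 0.00019837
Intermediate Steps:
l = 100 (l = ((-2 - 4) - 4)**2 = (-6 - 4)**2 = (-10)**2 = 100)
O(U, p) = -19
a = -345 (a = -19 - 326 = -345)
(1/(a + 416))**2 = (1/(-345 + 416))**2 = (1/71)**2 = 1/5041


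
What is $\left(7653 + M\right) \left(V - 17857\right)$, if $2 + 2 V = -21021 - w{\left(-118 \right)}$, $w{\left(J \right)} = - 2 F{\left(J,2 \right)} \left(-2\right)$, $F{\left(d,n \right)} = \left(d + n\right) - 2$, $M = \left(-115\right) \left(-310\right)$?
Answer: $- \frac{2436443295}{2} \approx -1.2182 \cdot 10^{9}$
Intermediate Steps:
$M = 35650$
$F{\left(d,n \right)} = -2 + d + n$
$w{\left(J \right)} = 4 J$ ($w{\left(J \right)} = - 2 \left(-2 + J + 2\right) \left(-2\right) = - 2 J \left(-2\right) = 4 J$)
$V = - \frac{20551}{2}$ ($V = -1 + \frac{-21021 - 4 \left(-118\right)}{2} = -1 + \frac{-21021 - -472}{2} = -1 + \frac{-21021 + 472}{2} = -1 + \frac{1}{2} \left(-20549\right) = -1 - \frac{20549}{2} = - \frac{20551}{2} \approx -10276.0$)
$\left(7653 + M\right) \left(V - 17857\right) = \left(7653 + 35650\right) \left(- \frac{20551}{2} - 17857\right) = 43303 \left(- \frac{56265}{2}\right) = - \frac{2436443295}{2}$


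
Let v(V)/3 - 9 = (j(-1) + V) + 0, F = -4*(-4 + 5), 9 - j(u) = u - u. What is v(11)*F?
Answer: -348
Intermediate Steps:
j(u) = 9 (j(u) = 9 - (u - u) = 9 - 1*0 = 9 + 0 = 9)
F = -4 (F = -4*1 = -4)
v(V) = 54 + 3*V (v(V) = 27 + 3*((9 + V) + 0) = 27 + 3*(9 + V) = 27 + (27 + 3*V) = 54 + 3*V)
v(11)*F = (54 + 3*11)*(-4) = (54 + 33)*(-4) = 87*(-4) = -348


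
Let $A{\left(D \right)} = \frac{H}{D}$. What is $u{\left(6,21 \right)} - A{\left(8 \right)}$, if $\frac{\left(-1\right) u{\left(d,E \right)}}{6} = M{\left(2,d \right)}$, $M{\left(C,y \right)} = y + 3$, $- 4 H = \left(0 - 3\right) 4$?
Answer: $- \frac{435}{8} \approx -54.375$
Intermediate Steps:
$H = 3$ ($H = - \frac{\left(0 - 3\right) 4}{4} = - \frac{\left(-3\right) 4}{4} = \left(- \frac{1}{4}\right) \left(-12\right) = 3$)
$M{\left(C,y \right)} = 3 + y$
$u{\left(d,E \right)} = -18 - 6 d$ ($u{\left(d,E \right)} = - 6 \left(3 + d\right) = -18 - 6 d$)
$A{\left(D \right)} = \frac{3}{D}$
$u{\left(6,21 \right)} - A{\left(8 \right)} = \left(-18 - 36\right) - \frac{3}{8} = \left(-18 - 36\right) - 3 \cdot \frac{1}{8} = -54 - \frac{3}{8} = - \frac{435}{8}$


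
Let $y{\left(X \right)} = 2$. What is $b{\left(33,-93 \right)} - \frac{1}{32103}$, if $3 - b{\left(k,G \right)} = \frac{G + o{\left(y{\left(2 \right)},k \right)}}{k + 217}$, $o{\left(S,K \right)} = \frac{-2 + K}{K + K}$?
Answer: $\frac{595045007}{176566500} \approx 3.3701$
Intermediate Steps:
$o{\left(S,K \right)} = \frac{-2 + K}{2 K}$
$b{\left(k,G \right)} = 3 - \frac{G + \frac{-2 + k}{2 k}}{217 + k}$ ($b{\left(k,G \right)} = 3 - \frac{G + \frac{-2 + k}{2 k}}{k + 217} = 3 - \frac{G + \frac{-2 + k}{2 k}}{217 + k}$)
$b{\left(33,-93 \right)} - \frac{1}{32103} = \frac{1 - \frac{33}{2} - 33 \left(-651 - 93 - 99\right)}{33 \left(217 + 33\right)} - \frac{1}{32103} = \frac{1 - \frac{33}{2} - 33 \left(-651 - 93 - 99\right)}{33 \cdot 250} - \frac{1}{32103} = \frac{1}{33} \cdot \frac{1}{250} \left(1 - \frac{33}{2} - 33 \left(-843\right)\right) - \frac{1}{32103} = \frac{1}{33} \cdot \frac{1}{250} \left(1 - \frac{33}{2} + 27819\right) - \frac{1}{32103} = \frac{1}{33} \cdot \frac{1}{250} \cdot \frac{55607}{2} - \frac{1}{32103} = \frac{55607}{16500} - \frac{1}{32103} = \frac{595045007}{176566500}$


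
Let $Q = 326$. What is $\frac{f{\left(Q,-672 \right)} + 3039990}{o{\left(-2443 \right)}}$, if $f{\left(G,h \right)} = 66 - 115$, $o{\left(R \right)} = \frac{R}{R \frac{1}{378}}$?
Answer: $\frac{3039941}{378} \approx 8042.2$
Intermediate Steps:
$o{\left(R \right)} = 378$ ($o{\left(R \right)} = \frac{R}{R \frac{1}{378}} = \frac{R}{\frac{1}{378} R} = R \frac{378}{R} = 378$)
$f{\left(G,h \right)} = -49$ ($f{\left(G,h \right)} = 66 - 115 = -49$)
$\frac{f{\left(Q,-672 \right)} + 3039990}{o{\left(-2443 \right)}} = \frac{-49 + 3039990}{378} = 3039941 \cdot \frac{1}{378} = \frac{3039941}{378}$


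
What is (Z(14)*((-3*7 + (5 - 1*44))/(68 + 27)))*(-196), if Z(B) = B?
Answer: 32928/19 ≈ 1733.1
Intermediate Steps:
(Z(14)*((-3*7 + (5 - 1*44))/(68 + 27)))*(-196) = (14*((-3*7 + (5 - 1*44))/(68 + 27)))*(-196) = (14*((-21 + (5 - 44))/95))*(-196) = (14*((-21 - 39)*(1/95)))*(-196) = (14*(-60*1/95))*(-196) = (14*(-12/19))*(-196) = -168/19*(-196) = 32928/19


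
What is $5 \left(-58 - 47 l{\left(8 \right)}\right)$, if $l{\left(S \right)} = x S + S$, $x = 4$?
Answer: $-9690$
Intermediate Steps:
$l{\left(S \right)} = 5 S$ ($l{\left(S \right)} = 4 S + S = 5 S$)
$5 \left(-58 - 47 l{\left(8 \right)}\right) = 5 \left(-58 - 47 \cdot 5 \cdot 8\right) = 5 \left(-58 - 1880\right) = 5 \left(-1938\right) = -9690$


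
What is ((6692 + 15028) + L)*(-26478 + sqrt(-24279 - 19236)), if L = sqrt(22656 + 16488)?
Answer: -6*(8826 - I*sqrt(4835))*(10860 + sqrt(9786)) ≈ -5.8034e+8 + 4.5721e+6*I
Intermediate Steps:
L = 2*sqrt(9786) (L = sqrt(39144) = 2*sqrt(9786) ≈ 197.85)
((6692 + 15028) + L)*(-26478 + sqrt(-24279 - 19236)) = ((6692 + 15028) + 2*sqrt(9786))*(-26478 + sqrt(-24279 - 19236)) = (21720 + 2*sqrt(9786))*(-26478 + sqrt(-43515)) = (21720 + 2*sqrt(9786))*(-26478 + 3*I*sqrt(4835)) = (-26478 + 3*I*sqrt(4835))*(21720 + 2*sqrt(9786))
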